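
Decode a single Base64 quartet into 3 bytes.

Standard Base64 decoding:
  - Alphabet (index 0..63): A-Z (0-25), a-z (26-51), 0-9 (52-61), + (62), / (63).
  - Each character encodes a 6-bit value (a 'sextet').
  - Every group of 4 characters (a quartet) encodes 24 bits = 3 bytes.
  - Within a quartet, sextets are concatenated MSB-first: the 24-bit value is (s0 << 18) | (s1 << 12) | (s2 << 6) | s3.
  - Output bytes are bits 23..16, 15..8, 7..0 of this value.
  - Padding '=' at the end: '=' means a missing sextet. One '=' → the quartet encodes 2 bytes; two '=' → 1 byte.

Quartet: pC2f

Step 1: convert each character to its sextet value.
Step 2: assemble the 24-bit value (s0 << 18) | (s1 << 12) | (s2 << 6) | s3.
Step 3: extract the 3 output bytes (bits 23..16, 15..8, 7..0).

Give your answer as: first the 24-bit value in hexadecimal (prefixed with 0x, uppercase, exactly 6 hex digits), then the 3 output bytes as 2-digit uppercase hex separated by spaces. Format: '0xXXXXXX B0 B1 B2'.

Answer: 0xA42D9F A4 2D 9F

Derivation:
Sextets: p=41, C=2, 2=54, f=31
24-bit: (41<<18) | (2<<12) | (54<<6) | 31
      = 0xA40000 | 0x002000 | 0x000D80 | 0x00001F
      = 0xA42D9F
Bytes: (v>>16)&0xFF=A4, (v>>8)&0xFF=2D, v&0xFF=9F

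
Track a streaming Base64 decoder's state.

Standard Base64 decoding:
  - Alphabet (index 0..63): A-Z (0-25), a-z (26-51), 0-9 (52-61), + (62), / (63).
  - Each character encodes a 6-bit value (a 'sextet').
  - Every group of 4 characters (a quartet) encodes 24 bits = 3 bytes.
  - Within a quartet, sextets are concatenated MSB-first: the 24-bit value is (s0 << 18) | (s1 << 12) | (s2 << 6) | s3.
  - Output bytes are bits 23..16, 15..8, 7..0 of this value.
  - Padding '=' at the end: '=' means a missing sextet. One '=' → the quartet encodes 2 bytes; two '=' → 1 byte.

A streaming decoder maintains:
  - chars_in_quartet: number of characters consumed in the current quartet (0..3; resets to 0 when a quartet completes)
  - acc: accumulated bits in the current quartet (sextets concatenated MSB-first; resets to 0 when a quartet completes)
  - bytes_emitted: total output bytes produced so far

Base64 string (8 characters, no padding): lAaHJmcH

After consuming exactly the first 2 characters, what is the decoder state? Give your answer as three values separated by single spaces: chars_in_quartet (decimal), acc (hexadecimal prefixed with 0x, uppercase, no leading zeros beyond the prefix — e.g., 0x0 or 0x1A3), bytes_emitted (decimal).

Answer: 2 0x940 0

Derivation:
After char 0 ('l'=37): chars_in_quartet=1 acc=0x25 bytes_emitted=0
After char 1 ('A'=0): chars_in_quartet=2 acc=0x940 bytes_emitted=0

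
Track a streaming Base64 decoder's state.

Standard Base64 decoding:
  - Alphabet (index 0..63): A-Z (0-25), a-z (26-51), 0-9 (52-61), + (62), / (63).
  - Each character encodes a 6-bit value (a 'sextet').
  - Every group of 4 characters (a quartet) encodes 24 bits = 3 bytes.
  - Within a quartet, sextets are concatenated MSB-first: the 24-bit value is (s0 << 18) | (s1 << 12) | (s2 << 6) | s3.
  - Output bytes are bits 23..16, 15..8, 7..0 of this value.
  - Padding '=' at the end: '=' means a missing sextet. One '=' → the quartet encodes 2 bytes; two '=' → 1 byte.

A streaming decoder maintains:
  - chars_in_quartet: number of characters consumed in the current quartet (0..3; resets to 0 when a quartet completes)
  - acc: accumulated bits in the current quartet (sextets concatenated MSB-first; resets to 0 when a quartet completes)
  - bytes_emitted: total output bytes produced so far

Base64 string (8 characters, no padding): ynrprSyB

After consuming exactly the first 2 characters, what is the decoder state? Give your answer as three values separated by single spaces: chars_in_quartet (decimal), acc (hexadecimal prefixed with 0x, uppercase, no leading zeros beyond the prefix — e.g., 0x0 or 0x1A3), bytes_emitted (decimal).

Answer: 2 0xCA7 0

Derivation:
After char 0 ('y'=50): chars_in_quartet=1 acc=0x32 bytes_emitted=0
After char 1 ('n'=39): chars_in_quartet=2 acc=0xCA7 bytes_emitted=0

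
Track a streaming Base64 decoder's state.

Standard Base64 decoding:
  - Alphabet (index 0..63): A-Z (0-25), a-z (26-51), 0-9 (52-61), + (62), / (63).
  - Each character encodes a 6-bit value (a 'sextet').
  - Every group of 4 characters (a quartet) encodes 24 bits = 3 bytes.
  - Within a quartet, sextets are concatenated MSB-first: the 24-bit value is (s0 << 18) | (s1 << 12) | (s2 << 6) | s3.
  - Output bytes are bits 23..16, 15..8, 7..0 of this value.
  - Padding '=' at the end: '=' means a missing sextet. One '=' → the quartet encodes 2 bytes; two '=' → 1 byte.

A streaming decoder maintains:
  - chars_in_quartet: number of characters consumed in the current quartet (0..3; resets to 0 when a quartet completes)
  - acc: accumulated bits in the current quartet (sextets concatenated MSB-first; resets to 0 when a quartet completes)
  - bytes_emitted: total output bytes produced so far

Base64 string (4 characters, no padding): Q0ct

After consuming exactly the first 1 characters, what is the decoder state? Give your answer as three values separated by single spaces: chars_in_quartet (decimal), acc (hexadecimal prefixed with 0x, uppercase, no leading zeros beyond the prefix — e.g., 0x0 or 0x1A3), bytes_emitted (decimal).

After char 0 ('Q'=16): chars_in_quartet=1 acc=0x10 bytes_emitted=0

Answer: 1 0x10 0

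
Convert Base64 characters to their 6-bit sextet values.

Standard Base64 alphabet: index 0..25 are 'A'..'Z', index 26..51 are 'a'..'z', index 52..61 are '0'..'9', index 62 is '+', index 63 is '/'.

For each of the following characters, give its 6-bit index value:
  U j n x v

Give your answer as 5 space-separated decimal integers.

Answer: 20 35 39 49 47

Derivation:
'U': A..Z range, ord('U') − ord('A') = 20
'j': a..z range, 26 + ord('j') − ord('a') = 35
'n': a..z range, 26 + ord('n') − ord('a') = 39
'x': a..z range, 26 + ord('x') − ord('a') = 49
'v': a..z range, 26 + ord('v') − ord('a') = 47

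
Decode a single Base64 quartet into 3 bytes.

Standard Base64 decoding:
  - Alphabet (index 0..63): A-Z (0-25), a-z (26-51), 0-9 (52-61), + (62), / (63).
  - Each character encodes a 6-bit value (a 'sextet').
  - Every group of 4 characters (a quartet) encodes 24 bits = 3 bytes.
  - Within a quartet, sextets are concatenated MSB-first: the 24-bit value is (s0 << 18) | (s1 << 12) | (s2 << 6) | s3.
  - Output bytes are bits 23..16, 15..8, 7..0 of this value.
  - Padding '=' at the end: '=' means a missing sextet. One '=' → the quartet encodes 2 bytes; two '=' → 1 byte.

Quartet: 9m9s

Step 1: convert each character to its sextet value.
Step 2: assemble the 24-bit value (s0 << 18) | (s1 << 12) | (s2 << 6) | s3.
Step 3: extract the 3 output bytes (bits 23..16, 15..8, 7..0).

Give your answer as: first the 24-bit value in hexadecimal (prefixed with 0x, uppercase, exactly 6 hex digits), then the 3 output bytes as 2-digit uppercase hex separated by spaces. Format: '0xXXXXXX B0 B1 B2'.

Sextets: 9=61, m=38, 9=61, s=44
24-bit: (61<<18) | (38<<12) | (61<<6) | 44
      = 0xF40000 | 0x026000 | 0x000F40 | 0x00002C
      = 0xF66F6C
Bytes: (v>>16)&0xFF=F6, (v>>8)&0xFF=6F, v&0xFF=6C

Answer: 0xF66F6C F6 6F 6C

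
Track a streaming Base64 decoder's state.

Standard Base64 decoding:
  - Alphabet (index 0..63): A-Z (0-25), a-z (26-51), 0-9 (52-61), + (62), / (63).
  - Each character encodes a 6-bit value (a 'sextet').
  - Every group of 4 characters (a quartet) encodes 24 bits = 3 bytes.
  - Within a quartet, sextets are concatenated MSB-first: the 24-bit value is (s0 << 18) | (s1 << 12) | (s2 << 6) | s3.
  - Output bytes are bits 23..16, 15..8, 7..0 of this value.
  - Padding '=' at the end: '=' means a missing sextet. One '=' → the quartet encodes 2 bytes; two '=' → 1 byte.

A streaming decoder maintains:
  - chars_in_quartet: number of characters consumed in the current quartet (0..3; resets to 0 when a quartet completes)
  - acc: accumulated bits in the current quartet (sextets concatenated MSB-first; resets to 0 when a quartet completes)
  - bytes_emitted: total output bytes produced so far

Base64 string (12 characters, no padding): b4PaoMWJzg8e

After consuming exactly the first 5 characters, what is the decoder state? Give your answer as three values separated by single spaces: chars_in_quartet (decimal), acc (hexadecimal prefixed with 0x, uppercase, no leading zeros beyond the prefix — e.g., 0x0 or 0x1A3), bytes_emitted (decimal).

Answer: 1 0x28 3

Derivation:
After char 0 ('b'=27): chars_in_quartet=1 acc=0x1B bytes_emitted=0
After char 1 ('4'=56): chars_in_quartet=2 acc=0x6F8 bytes_emitted=0
After char 2 ('P'=15): chars_in_quartet=3 acc=0x1BE0F bytes_emitted=0
After char 3 ('a'=26): chars_in_quartet=4 acc=0x6F83DA -> emit 6F 83 DA, reset; bytes_emitted=3
After char 4 ('o'=40): chars_in_quartet=1 acc=0x28 bytes_emitted=3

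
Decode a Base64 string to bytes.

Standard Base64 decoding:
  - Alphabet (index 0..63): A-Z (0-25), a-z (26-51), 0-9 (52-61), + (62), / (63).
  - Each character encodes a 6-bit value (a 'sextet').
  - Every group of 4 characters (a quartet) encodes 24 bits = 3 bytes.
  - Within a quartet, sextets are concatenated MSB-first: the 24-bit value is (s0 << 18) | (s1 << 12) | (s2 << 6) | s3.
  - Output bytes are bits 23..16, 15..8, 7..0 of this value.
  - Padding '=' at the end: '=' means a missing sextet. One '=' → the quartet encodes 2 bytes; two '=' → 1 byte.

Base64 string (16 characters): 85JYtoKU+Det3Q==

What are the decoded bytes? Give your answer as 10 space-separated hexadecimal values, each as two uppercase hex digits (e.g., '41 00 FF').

Answer: F3 92 58 B6 82 94 F8 37 AD DD

Derivation:
After char 0 ('8'=60): chars_in_quartet=1 acc=0x3C bytes_emitted=0
After char 1 ('5'=57): chars_in_quartet=2 acc=0xF39 bytes_emitted=0
After char 2 ('J'=9): chars_in_quartet=3 acc=0x3CE49 bytes_emitted=0
After char 3 ('Y'=24): chars_in_quartet=4 acc=0xF39258 -> emit F3 92 58, reset; bytes_emitted=3
After char 4 ('t'=45): chars_in_quartet=1 acc=0x2D bytes_emitted=3
After char 5 ('o'=40): chars_in_quartet=2 acc=0xB68 bytes_emitted=3
After char 6 ('K'=10): chars_in_quartet=3 acc=0x2DA0A bytes_emitted=3
After char 7 ('U'=20): chars_in_quartet=4 acc=0xB68294 -> emit B6 82 94, reset; bytes_emitted=6
After char 8 ('+'=62): chars_in_quartet=1 acc=0x3E bytes_emitted=6
After char 9 ('D'=3): chars_in_quartet=2 acc=0xF83 bytes_emitted=6
After char 10 ('e'=30): chars_in_quartet=3 acc=0x3E0DE bytes_emitted=6
After char 11 ('t'=45): chars_in_quartet=4 acc=0xF837AD -> emit F8 37 AD, reset; bytes_emitted=9
After char 12 ('3'=55): chars_in_quartet=1 acc=0x37 bytes_emitted=9
After char 13 ('Q'=16): chars_in_quartet=2 acc=0xDD0 bytes_emitted=9
Padding '==': partial quartet acc=0xDD0 -> emit DD; bytes_emitted=10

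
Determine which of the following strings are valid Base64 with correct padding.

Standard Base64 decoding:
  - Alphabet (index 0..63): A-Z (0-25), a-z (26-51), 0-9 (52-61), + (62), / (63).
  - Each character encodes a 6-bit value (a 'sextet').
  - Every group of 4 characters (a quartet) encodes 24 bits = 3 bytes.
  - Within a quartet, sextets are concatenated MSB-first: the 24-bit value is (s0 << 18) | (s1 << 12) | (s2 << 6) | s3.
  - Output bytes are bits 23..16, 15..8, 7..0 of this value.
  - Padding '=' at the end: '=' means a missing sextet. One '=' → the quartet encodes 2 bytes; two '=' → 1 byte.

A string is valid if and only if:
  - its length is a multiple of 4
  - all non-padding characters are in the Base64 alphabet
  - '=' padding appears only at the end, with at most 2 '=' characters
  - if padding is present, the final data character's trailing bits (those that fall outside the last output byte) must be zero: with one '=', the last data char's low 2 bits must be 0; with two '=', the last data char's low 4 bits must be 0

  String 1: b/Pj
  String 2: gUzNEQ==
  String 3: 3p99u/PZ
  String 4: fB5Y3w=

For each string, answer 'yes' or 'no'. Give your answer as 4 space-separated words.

String 1: 'b/Pj' → valid
String 2: 'gUzNEQ==' → valid
String 3: '3p99u/PZ' → valid
String 4: 'fB5Y3w=' → invalid (len=7 not mult of 4)

Answer: yes yes yes no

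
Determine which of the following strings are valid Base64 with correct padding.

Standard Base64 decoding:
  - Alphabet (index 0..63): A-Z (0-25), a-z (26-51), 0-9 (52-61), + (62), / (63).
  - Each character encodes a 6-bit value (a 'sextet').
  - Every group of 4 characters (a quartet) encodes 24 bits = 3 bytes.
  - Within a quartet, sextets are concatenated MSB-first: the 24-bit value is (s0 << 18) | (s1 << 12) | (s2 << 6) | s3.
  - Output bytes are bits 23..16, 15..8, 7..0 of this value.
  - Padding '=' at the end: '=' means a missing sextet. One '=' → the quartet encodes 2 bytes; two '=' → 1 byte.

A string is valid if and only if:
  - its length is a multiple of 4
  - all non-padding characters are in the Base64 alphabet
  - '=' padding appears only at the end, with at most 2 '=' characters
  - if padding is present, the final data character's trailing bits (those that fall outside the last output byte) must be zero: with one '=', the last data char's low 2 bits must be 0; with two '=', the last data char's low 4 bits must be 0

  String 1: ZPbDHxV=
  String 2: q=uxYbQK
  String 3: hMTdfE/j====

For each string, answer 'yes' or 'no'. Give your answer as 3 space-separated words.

String 1: 'ZPbDHxV=' → invalid (bad trailing bits)
String 2: 'q=uxYbQK' → invalid (bad char(s): ['=']; '=' in middle)
String 3: 'hMTdfE/j====' → invalid (4 pad chars (max 2))

Answer: no no no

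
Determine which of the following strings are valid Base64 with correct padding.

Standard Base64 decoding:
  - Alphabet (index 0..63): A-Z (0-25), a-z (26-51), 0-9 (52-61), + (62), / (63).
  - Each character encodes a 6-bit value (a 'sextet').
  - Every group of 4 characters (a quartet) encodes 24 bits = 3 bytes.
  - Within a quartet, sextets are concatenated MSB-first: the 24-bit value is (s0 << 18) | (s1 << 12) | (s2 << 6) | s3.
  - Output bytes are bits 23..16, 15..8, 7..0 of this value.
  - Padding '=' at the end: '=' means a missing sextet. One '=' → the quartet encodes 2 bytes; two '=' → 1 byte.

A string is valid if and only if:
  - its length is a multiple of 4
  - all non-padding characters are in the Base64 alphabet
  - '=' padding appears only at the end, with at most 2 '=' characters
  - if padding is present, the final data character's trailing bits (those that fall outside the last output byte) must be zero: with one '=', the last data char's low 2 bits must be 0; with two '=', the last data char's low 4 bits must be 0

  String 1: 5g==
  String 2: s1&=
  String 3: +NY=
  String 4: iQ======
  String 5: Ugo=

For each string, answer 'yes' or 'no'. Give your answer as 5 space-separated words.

String 1: '5g==' → valid
String 2: 's1&=' → invalid (bad char(s): ['&'])
String 3: '+NY=' → valid
String 4: 'iQ======' → invalid (6 pad chars (max 2))
String 5: 'Ugo=' → valid

Answer: yes no yes no yes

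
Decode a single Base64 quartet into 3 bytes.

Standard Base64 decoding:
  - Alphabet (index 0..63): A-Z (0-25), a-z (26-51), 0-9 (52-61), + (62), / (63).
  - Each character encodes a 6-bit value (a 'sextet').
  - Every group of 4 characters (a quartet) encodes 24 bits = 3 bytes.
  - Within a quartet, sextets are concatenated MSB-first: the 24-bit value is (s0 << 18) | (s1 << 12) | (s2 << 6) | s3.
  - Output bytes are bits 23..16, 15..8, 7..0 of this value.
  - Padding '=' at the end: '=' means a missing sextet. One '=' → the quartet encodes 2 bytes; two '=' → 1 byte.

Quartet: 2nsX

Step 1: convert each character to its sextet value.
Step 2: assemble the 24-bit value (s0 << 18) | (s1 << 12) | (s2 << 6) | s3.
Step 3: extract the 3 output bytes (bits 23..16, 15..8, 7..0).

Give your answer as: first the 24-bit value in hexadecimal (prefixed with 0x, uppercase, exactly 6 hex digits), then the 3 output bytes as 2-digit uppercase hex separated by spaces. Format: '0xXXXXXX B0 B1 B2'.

Sextets: 2=54, n=39, s=44, X=23
24-bit: (54<<18) | (39<<12) | (44<<6) | 23
      = 0xD80000 | 0x027000 | 0x000B00 | 0x000017
      = 0xDA7B17
Bytes: (v>>16)&0xFF=DA, (v>>8)&0xFF=7B, v&0xFF=17

Answer: 0xDA7B17 DA 7B 17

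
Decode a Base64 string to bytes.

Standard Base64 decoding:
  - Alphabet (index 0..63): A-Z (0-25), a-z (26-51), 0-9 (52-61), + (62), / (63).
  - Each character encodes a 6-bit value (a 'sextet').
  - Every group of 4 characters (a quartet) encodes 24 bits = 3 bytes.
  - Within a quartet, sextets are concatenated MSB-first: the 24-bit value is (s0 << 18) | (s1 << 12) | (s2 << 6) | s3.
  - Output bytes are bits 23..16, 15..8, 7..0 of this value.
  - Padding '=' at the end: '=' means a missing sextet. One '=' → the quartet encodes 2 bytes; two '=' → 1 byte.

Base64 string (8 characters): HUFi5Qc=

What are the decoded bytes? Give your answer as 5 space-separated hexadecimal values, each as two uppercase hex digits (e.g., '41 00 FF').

After char 0 ('H'=7): chars_in_quartet=1 acc=0x7 bytes_emitted=0
After char 1 ('U'=20): chars_in_quartet=2 acc=0x1D4 bytes_emitted=0
After char 2 ('F'=5): chars_in_quartet=3 acc=0x7505 bytes_emitted=0
After char 3 ('i'=34): chars_in_quartet=4 acc=0x1D4162 -> emit 1D 41 62, reset; bytes_emitted=3
After char 4 ('5'=57): chars_in_quartet=1 acc=0x39 bytes_emitted=3
After char 5 ('Q'=16): chars_in_quartet=2 acc=0xE50 bytes_emitted=3
After char 6 ('c'=28): chars_in_quartet=3 acc=0x3941C bytes_emitted=3
Padding '=': partial quartet acc=0x3941C -> emit E5 07; bytes_emitted=5

Answer: 1D 41 62 E5 07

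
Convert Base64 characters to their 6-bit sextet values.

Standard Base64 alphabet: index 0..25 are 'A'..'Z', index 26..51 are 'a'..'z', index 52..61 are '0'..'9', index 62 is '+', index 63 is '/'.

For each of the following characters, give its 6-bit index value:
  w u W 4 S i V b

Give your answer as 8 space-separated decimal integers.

Answer: 48 46 22 56 18 34 21 27

Derivation:
'w': a..z range, 26 + ord('w') − ord('a') = 48
'u': a..z range, 26 + ord('u') − ord('a') = 46
'W': A..Z range, ord('W') − ord('A') = 22
'4': 0..9 range, 52 + ord('4') − ord('0') = 56
'S': A..Z range, ord('S') − ord('A') = 18
'i': a..z range, 26 + ord('i') − ord('a') = 34
'V': A..Z range, ord('V') − ord('A') = 21
'b': a..z range, 26 + ord('b') − ord('a') = 27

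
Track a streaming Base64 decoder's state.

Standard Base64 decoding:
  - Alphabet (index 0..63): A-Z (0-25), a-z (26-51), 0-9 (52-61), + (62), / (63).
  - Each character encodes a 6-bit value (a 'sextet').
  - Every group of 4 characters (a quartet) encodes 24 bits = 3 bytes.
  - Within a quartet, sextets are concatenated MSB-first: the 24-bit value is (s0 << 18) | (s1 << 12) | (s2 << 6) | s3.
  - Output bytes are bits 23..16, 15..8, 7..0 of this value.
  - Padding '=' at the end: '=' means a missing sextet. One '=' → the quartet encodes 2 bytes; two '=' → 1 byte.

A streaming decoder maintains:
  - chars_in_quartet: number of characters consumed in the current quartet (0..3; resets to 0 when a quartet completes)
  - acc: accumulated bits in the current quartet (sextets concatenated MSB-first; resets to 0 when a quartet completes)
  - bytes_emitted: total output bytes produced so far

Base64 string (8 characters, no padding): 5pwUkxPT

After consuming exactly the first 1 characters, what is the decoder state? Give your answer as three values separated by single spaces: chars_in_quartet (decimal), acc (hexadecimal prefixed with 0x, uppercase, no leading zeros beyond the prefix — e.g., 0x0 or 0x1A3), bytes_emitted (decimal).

Answer: 1 0x39 0

Derivation:
After char 0 ('5'=57): chars_in_quartet=1 acc=0x39 bytes_emitted=0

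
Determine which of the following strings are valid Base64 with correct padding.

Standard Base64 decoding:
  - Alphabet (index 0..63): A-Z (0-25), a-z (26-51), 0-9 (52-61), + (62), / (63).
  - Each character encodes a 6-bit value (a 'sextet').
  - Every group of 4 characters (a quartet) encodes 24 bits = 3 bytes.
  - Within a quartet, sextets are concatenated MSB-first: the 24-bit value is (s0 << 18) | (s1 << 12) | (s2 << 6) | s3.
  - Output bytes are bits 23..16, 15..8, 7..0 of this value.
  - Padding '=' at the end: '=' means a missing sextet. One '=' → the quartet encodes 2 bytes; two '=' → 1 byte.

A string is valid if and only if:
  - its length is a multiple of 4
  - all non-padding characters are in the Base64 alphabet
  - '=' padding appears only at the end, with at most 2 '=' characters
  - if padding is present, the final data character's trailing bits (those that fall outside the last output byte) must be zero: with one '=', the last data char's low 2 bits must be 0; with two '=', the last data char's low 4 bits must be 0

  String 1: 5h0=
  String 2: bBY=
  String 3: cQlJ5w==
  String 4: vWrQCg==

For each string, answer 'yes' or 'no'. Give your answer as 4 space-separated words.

String 1: '5h0=' → valid
String 2: 'bBY=' → valid
String 3: 'cQlJ5w==' → valid
String 4: 'vWrQCg==' → valid

Answer: yes yes yes yes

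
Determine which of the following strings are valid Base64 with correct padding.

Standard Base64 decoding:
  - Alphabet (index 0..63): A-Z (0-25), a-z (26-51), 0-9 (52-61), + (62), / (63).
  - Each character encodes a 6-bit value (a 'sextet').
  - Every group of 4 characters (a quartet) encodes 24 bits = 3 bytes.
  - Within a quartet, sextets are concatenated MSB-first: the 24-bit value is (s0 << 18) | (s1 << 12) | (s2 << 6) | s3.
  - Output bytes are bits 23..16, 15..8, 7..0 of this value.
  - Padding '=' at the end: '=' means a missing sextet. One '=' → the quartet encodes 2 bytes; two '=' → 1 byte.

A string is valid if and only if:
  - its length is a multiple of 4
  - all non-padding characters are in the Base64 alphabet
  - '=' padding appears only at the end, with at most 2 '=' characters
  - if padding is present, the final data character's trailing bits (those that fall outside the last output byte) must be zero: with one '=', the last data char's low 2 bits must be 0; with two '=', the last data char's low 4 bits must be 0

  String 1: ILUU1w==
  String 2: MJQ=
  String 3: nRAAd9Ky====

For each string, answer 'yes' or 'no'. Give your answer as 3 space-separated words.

Answer: yes yes no

Derivation:
String 1: 'ILUU1w==' → valid
String 2: 'MJQ=' → valid
String 3: 'nRAAd9Ky====' → invalid (4 pad chars (max 2))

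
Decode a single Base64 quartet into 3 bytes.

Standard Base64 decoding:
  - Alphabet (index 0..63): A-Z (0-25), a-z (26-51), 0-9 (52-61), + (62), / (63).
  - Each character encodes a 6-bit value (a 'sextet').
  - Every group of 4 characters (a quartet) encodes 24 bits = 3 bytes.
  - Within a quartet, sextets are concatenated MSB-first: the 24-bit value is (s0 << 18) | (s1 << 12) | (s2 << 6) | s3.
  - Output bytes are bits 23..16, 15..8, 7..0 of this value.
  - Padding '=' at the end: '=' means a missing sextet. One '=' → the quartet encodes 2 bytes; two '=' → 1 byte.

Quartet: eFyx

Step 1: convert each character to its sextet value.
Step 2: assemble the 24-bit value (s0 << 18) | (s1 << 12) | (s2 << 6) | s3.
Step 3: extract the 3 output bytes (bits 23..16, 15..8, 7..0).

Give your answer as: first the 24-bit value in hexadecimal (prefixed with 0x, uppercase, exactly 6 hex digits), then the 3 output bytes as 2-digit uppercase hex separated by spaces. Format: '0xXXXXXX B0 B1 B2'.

Sextets: e=30, F=5, y=50, x=49
24-bit: (30<<18) | (5<<12) | (50<<6) | 49
      = 0x780000 | 0x005000 | 0x000C80 | 0x000031
      = 0x785CB1
Bytes: (v>>16)&0xFF=78, (v>>8)&0xFF=5C, v&0xFF=B1

Answer: 0x785CB1 78 5C B1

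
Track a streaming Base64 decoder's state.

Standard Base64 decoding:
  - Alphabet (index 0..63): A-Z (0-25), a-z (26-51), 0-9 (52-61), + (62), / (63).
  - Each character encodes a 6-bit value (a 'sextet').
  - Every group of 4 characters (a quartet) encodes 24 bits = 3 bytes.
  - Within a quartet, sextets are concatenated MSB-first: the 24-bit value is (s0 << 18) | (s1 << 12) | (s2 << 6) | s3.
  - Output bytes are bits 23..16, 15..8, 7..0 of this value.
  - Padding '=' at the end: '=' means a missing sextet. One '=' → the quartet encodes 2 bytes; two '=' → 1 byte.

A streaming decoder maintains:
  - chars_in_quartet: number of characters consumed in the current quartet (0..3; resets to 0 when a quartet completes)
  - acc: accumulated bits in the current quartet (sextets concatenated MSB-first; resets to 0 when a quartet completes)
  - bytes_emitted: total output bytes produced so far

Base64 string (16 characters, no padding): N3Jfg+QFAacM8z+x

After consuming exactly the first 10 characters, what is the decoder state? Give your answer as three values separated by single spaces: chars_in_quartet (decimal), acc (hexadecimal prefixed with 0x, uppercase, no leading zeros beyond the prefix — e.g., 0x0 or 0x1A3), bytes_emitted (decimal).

After char 0 ('N'=13): chars_in_quartet=1 acc=0xD bytes_emitted=0
After char 1 ('3'=55): chars_in_quartet=2 acc=0x377 bytes_emitted=0
After char 2 ('J'=9): chars_in_quartet=3 acc=0xDDC9 bytes_emitted=0
After char 3 ('f'=31): chars_in_quartet=4 acc=0x37725F -> emit 37 72 5F, reset; bytes_emitted=3
After char 4 ('g'=32): chars_in_quartet=1 acc=0x20 bytes_emitted=3
After char 5 ('+'=62): chars_in_quartet=2 acc=0x83E bytes_emitted=3
After char 6 ('Q'=16): chars_in_quartet=3 acc=0x20F90 bytes_emitted=3
After char 7 ('F'=5): chars_in_quartet=4 acc=0x83E405 -> emit 83 E4 05, reset; bytes_emitted=6
After char 8 ('A'=0): chars_in_quartet=1 acc=0x0 bytes_emitted=6
After char 9 ('a'=26): chars_in_quartet=2 acc=0x1A bytes_emitted=6

Answer: 2 0x1A 6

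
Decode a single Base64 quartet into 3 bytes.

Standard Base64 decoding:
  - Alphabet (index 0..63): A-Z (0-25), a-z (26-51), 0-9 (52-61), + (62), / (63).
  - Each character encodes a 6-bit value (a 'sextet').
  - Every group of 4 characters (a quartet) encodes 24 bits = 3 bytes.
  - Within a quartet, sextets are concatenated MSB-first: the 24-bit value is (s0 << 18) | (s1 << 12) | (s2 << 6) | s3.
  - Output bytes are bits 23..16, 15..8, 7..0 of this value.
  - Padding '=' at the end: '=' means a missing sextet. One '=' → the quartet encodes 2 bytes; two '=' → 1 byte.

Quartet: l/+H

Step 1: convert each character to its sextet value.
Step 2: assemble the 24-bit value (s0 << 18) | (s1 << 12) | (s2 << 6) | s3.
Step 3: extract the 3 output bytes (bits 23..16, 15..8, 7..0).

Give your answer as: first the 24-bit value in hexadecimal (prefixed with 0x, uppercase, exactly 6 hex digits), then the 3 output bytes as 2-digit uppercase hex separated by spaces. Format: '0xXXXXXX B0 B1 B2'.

Answer: 0x97FF87 97 FF 87

Derivation:
Sextets: l=37, /=63, +=62, H=7
24-bit: (37<<18) | (63<<12) | (62<<6) | 7
      = 0x940000 | 0x03F000 | 0x000F80 | 0x000007
      = 0x97FF87
Bytes: (v>>16)&0xFF=97, (v>>8)&0xFF=FF, v&0xFF=87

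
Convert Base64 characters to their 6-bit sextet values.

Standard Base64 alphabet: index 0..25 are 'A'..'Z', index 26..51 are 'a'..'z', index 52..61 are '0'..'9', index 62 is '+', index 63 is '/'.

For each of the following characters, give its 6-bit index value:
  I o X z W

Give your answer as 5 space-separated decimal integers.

Answer: 8 40 23 51 22

Derivation:
'I': A..Z range, ord('I') − ord('A') = 8
'o': a..z range, 26 + ord('o') − ord('a') = 40
'X': A..Z range, ord('X') − ord('A') = 23
'z': a..z range, 26 + ord('z') − ord('a') = 51
'W': A..Z range, ord('W') − ord('A') = 22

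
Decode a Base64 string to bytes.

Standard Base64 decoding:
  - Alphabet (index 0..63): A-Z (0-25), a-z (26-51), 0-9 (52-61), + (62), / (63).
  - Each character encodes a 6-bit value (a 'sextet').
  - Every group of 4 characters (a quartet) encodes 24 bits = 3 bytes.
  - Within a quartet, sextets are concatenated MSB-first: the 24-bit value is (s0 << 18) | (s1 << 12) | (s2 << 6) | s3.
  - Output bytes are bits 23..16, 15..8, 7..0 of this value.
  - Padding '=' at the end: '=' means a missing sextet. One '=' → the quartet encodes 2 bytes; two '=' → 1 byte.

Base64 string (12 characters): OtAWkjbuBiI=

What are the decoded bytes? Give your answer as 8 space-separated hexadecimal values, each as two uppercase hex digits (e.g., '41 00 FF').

Answer: 3A D0 16 92 36 EE 06 22

Derivation:
After char 0 ('O'=14): chars_in_quartet=1 acc=0xE bytes_emitted=0
After char 1 ('t'=45): chars_in_quartet=2 acc=0x3AD bytes_emitted=0
After char 2 ('A'=0): chars_in_quartet=3 acc=0xEB40 bytes_emitted=0
After char 3 ('W'=22): chars_in_quartet=4 acc=0x3AD016 -> emit 3A D0 16, reset; bytes_emitted=3
After char 4 ('k'=36): chars_in_quartet=1 acc=0x24 bytes_emitted=3
After char 5 ('j'=35): chars_in_quartet=2 acc=0x923 bytes_emitted=3
After char 6 ('b'=27): chars_in_quartet=3 acc=0x248DB bytes_emitted=3
After char 7 ('u'=46): chars_in_quartet=4 acc=0x9236EE -> emit 92 36 EE, reset; bytes_emitted=6
After char 8 ('B'=1): chars_in_quartet=1 acc=0x1 bytes_emitted=6
After char 9 ('i'=34): chars_in_quartet=2 acc=0x62 bytes_emitted=6
After char 10 ('I'=8): chars_in_quartet=3 acc=0x1888 bytes_emitted=6
Padding '=': partial quartet acc=0x1888 -> emit 06 22; bytes_emitted=8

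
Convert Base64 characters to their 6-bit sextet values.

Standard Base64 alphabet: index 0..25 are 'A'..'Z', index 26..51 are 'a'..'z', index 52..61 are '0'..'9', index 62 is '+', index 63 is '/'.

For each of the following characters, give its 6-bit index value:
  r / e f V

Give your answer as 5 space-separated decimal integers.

Answer: 43 63 30 31 21

Derivation:
'r': a..z range, 26 + ord('r') − ord('a') = 43
'/': index 63
'e': a..z range, 26 + ord('e') − ord('a') = 30
'f': a..z range, 26 + ord('f') − ord('a') = 31
'V': A..Z range, ord('V') − ord('A') = 21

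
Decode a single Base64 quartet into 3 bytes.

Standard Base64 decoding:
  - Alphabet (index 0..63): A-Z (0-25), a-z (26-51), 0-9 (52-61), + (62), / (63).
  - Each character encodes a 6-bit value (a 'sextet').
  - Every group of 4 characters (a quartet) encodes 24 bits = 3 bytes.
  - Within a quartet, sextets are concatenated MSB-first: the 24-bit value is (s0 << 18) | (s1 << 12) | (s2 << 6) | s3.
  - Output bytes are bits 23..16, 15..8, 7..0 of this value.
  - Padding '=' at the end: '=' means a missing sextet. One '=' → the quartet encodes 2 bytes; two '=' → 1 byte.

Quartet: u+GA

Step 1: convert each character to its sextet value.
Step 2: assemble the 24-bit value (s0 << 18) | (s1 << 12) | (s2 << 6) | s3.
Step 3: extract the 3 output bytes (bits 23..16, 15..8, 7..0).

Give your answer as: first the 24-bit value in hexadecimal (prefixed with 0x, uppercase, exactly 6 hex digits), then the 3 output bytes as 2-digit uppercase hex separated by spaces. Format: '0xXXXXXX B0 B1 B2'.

Answer: 0xBBE180 BB E1 80

Derivation:
Sextets: u=46, +=62, G=6, A=0
24-bit: (46<<18) | (62<<12) | (6<<6) | 0
      = 0xB80000 | 0x03E000 | 0x000180 | 0x000000
      = 0xBBE180
Bytes: (v>>16)&0xFF=BB, (v>>8)&0xFF=E1, v&0xFF=80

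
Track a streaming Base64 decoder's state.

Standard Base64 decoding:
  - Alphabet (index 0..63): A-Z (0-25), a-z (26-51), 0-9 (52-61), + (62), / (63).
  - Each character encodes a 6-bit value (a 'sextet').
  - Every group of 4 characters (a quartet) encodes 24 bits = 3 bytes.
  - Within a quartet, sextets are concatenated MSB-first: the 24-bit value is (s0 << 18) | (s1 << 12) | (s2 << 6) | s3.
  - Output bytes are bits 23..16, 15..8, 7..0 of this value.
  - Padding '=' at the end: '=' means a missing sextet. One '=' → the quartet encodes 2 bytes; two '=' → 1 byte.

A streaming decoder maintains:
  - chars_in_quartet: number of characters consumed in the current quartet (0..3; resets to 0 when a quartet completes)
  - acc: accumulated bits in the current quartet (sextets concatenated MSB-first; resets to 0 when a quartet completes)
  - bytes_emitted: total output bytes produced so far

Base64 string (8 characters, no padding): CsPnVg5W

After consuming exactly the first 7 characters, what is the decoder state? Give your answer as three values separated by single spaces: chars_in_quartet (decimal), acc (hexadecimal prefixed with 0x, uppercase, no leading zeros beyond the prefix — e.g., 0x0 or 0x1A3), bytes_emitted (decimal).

Answer: 3 0x15839 3

Derivation:
After char 0 ('C'=2): chars_in_quartet=1 acc=0x2 bytes_emitted=0
After char 1 ('s'=44): chars_in_quartet=2 acc=0xAC bytes_emitted=0
After char 2 ('P'=15): chars_in_quartet=3 acc=0x2B0F bytes_emitted=0
After char 3 ('n'=39): chars_in_quartet=4 acc=0xAC3E7 -> emit 0A C3 E7, reset; bytes_emitted=3
After char 4 ('V'=21): chars_in_quartet=1 acc=0x15 bytes_emitted=3
After char 5 ('g'=32): chars_in_quartet=2 acc=0x560 bytes_emitted=3
After char 6 ('5'=57): chars_in_quartet=3 acc=0x15839 bytes_emitted=3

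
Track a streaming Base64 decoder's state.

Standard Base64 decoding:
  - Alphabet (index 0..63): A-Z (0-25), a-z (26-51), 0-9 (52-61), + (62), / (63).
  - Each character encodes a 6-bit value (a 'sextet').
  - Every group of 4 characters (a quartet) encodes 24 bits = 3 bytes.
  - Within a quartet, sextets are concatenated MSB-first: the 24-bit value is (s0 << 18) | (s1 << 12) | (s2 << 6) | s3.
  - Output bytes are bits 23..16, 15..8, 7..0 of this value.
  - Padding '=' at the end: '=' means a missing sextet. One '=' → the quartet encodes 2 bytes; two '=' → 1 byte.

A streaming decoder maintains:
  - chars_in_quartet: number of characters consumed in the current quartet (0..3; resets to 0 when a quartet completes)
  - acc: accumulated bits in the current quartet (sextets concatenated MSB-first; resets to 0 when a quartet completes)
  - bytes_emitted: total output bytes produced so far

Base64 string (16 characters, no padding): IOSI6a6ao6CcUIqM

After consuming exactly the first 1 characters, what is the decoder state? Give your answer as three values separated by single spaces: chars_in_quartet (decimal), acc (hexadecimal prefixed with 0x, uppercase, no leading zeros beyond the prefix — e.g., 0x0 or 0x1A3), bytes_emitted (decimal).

Answer: 1 0x8 0

Derivation:
After char 0 ('I'=8): chars_in_quartet=1 acc=0x8 bytes_emitted=0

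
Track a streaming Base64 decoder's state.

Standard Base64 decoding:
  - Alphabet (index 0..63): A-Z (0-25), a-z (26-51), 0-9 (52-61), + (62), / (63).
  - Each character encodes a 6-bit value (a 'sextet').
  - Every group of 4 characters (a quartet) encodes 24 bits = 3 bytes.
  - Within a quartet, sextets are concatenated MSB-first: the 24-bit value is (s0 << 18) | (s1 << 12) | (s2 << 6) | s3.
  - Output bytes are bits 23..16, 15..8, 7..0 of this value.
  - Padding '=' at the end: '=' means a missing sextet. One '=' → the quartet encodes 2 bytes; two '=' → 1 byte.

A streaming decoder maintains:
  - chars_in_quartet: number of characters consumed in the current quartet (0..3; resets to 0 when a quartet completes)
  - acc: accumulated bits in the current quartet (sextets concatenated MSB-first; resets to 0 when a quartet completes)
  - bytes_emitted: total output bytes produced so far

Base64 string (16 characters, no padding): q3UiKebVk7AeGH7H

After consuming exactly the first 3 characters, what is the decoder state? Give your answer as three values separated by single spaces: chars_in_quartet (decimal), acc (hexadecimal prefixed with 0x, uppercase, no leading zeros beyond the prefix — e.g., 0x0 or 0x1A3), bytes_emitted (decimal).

Answer: 3 0x2ADD4 0

Derivation:
After char 0 ('q'=42): chars_in_quartet=1 acc=0x2A bytes_emitted=0
After char 1 ('3'=55): chars_in_quartet=2 acc=0xAB7 bytes_emitted=0
After char 2 ('U'=20): chars_in_quartet=3 acc=0x2ADD4 bytes_emitted=0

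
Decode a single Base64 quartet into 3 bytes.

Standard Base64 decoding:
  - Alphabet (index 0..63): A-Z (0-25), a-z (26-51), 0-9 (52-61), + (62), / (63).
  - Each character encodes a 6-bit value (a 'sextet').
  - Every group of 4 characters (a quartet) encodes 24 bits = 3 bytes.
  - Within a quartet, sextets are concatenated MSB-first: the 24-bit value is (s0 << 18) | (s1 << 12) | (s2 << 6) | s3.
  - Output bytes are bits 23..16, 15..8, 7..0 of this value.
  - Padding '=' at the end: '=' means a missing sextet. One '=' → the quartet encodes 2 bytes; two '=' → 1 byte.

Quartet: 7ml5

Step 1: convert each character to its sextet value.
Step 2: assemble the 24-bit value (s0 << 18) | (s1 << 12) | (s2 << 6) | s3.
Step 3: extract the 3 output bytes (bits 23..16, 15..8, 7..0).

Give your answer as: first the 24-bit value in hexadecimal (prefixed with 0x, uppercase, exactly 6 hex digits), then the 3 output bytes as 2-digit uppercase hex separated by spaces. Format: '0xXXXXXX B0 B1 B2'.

Answer: 0xEE6979 EE 69 79

Derivation:
Sextets: 7=59, m=38, l=37, 5=57
24-bit: (59<<18) | (38<<12) | (37<<6) | 57
      = 0xEC0000 | 0x026000 | 0x000940 | 0x000039
      = 0xEE6979
Bytes: (v>>16)&0xFF=EE, (v>>8)&0xFF=69, v&0xFF=79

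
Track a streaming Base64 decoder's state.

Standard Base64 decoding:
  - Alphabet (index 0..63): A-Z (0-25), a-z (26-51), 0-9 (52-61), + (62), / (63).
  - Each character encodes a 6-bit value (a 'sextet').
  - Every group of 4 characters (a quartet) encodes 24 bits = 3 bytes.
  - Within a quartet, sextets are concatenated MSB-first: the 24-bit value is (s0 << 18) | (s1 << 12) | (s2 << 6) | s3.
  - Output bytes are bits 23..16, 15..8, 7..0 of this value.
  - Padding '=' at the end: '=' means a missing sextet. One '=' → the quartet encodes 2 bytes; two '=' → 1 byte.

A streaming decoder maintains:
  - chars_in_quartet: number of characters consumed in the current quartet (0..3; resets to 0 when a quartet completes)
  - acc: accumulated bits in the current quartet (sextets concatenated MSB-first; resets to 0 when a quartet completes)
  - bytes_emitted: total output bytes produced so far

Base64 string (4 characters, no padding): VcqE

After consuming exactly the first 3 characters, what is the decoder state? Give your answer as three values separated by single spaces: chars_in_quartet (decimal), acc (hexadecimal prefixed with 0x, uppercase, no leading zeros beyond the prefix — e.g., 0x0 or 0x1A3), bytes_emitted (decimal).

After char 0 ('V'=21): chars_in_quartet=1 acc=0x15 bytes_emitted=0
After char 1 ('c'=28): chars_in_quartet=2 acc=0x55C bytes_emitted=0
After char 2 ('q'=42): chars_in_quartet=3 acc=0x1572A bytes_emitted=0

Answer: 3 0x1572A 0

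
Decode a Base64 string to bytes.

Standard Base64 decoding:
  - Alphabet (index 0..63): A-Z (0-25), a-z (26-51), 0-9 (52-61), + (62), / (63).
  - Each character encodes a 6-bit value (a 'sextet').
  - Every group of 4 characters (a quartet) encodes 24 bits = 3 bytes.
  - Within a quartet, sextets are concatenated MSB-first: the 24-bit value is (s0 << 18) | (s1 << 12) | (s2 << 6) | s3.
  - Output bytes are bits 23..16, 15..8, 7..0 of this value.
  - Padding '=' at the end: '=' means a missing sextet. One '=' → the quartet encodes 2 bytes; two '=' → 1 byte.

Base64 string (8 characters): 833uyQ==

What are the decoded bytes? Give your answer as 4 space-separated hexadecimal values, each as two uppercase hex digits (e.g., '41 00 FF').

After char 0 ('8'=60): chars_in_quartet=1 acc=0x3C bytes_emitted=0
After char 1 ('3'=55): chars_in_quartet=2 acc=0xF37 bytes_emitted=0
After char 2 ('3'=55): chars_in_quartet=3 acc=0x3CDF7 bytes_emitted=0
After char 3 ('u'=46): chars_in_quartet=4 acc=0xF37DEE -> emit F3 7D EE, reset; bytes_emitted=3
After char 4 ('y'=50): chars_in_quartet=1 acc=0x32 bytes_emitted=3
After char 5 ('Q'=16): chars_in_quartet=2 acc=0xC90 bytes_emitted=3
Padding '==': partial quartet acc=0xC90 -> emit C9; bytes_emitted=4

Answer: F3 7D EE C9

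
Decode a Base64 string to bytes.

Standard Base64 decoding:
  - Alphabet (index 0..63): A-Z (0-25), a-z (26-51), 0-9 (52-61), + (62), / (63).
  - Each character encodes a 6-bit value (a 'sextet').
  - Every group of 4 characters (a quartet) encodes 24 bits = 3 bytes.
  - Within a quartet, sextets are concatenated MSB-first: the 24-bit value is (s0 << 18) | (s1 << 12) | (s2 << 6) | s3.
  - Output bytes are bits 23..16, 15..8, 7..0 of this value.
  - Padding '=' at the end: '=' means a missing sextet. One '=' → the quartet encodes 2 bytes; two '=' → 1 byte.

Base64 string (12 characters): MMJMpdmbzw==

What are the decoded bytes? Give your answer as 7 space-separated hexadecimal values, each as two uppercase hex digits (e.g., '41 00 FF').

After char 0 ('M'=12): chars_in_quartet=1 acc=0xC bytes_emitted=0
After char 1 ('M'=12): chars_in_quartet=2 acc=0x30C bytes_emitted=0
After char 2 ('J'=9): chars_in_quartet=3 acc=0xC309 bytes_emitted=0
After char 3 ('M'=12): chars_in_quartet=4 acc=0x30C24C -> emit 30 C2 4C, reset; bytes_emitted=3
After char 4 ('p'=41): chars_in_quartet=1 acc=0x29 bytes_emitted=3
After char 5 ('d'=29): chars_in_quartet=2 acc=0xA5D bytes_emitted=3
After char 6 ('m'=38): chars_in_quartet=3 acc=0x29766 bytes_emitted=3
After char 7 ('b'=27): chars_in_quartet=4 acc=0xA5D99B -> emit A5 D9 9B, reset; bytes_emitted=6
After char 8 ('z'=51): chars_in_quartet=1 acc=0x33 bytes_emitted=6
After char 9 ('w'=48): chars_in_quartet=2 acc=0xCF0 bytes_emitted=6
Padding '==': partial quartet acc=0xCF0 -> emit CF; bytes_emitted=7

Answer: 30 C2 4C A5 D9 9B CF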